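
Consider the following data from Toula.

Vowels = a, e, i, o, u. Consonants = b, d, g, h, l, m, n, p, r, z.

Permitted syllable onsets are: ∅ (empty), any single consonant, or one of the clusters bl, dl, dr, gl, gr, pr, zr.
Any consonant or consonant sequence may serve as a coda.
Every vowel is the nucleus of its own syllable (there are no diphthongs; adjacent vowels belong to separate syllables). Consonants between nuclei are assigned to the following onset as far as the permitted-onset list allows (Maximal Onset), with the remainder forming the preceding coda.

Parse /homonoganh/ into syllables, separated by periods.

Vowels present: o, o, o, a; each is a nucleus, giving 4 syllables.
σ1/σ2 boundary: /m/ is a single consonant, so it becomes the next onset.
σ2/σ3 boundary: /n/ is a single consonant, so it becomes the next onset.
σ3/σ4 boundary: /g/ is a single consonant, so it becomes the next onset.

ho.mo.no.ganh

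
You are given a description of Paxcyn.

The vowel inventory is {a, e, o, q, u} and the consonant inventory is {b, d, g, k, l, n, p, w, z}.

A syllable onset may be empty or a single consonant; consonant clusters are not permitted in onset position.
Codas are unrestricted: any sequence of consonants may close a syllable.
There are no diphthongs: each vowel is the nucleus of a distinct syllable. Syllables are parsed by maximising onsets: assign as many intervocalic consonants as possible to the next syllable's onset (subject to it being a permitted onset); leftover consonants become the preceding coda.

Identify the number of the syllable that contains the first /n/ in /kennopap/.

1

Vowels present: e, o, a; each is a nucleus, giving 3 syllables.
σ1/σ2 boundary: /nn/ — longest licit onset from the right is /n/, leaving /n/ as coda.
σ2/σ3 boundary: just /p/ — single C goes to the following onset.
Result: ken.no.pap.
The first /n/ is in the coda of syllable 1 (/ken/).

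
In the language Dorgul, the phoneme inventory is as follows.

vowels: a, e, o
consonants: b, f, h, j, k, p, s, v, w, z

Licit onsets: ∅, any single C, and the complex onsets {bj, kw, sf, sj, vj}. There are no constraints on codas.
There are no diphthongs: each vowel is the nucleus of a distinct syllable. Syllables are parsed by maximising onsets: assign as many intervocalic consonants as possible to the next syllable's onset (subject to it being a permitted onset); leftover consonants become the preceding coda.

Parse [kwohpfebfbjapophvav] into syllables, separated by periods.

Vowels present: o, e, a, o, a; each is a nucleus, giving 5 syllables.
σ1/σ2 boundary: /hpf/; trying suffixes from longest down, /f/ is the first permitted one, so coda /hp/ | onset /f/.
σ2/σ3 boundary: cluster /bfbj/ — the longest permitted-onset suffix is /bj/; onset = /bj/, preceding coda = /bf/.
σ3/σ4 boundary: just /p/ — single C goes to the following onset.
σ4/σ5 boundary: /phv/ — longest licit onset from the right is /v/, leaving /ph/ as coda.

kwohp.febf.bja.poph.vav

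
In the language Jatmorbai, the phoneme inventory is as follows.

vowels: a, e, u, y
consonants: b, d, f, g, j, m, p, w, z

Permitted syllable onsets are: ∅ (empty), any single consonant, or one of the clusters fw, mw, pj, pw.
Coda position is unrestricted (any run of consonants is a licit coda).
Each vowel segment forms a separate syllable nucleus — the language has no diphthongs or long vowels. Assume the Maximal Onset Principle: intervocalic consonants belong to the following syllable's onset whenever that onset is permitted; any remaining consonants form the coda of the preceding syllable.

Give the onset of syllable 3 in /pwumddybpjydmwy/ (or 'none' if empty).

Vowels present: u, y, y, y; each is a nucleus, giving 4 syllables.
/u…y/ gap (V1→V2): cluster /mdd/ — the longest permitted-onset suffix is /d/; onset = /d/, preceding coda = /md/.
/y…y/ gap (V2→V3): /bpj/; trying suffixes from longest down, /pj/ is the first permitted one, so coda /b/ | onset /pj/.
/y…y/ gap (V3→V4): /dmw/; trying suffixes from longest down, /mw/ is the first permitted one, so coda /d/ | onset /mw/.
So the parse is pwumd.dyb.pjyd.mwy.
Syllable 3 is /pjyd/: onset /pj/, nucleus /y/, coda /d/.

pj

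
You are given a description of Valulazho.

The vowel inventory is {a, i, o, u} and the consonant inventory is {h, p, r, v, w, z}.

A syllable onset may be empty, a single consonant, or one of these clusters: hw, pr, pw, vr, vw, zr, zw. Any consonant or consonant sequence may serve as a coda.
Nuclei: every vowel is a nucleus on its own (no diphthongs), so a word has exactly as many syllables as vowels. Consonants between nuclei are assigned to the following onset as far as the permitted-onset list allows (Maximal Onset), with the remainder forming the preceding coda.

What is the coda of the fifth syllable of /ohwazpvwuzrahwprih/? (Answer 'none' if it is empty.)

Nuclei (vowels): o, a, u, a, i → 5 syllables.
V1 /o/ – V2 /a/: /hw/ — entire cluster is a permitted onset → onset /hw/, coda ∅.
V2 /a/ – V3 /u/: cluster /zpvw/ — the longest permitted-onset suffix is /vw/; onset = /vw/, preceding coda = /zp/.
V3 /u/ – V4 /a/: cluster /zr/ — /zr/ is itself a permitted onset, so the whole cluster goes right; preceding coda = ∅.
V4 /a/ – V5 /i/: /hwpr/; trying suffixes from longest down, /pr/ is the first permitted one, so coda /hw/ | onset /pr/.
Putting it together: o.hwazp.vwu.zrahw.prih.
Syllable 5 is /prih/: onset /pr/, nucleus /i/, coda /h/.

h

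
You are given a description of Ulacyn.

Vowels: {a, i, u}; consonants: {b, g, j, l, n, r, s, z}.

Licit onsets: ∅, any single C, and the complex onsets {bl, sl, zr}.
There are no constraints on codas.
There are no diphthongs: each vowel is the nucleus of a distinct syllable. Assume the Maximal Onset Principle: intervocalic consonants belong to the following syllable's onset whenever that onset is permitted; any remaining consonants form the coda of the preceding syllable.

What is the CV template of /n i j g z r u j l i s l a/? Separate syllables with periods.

The vowels are i, u, i, a — 4 nuclei, so 4 syllables.
V1 /i/ – V2 /u/: cluster /jgzr/ — the longest permitted-onset suffix is /zr/; onset = /zr/, preceding coda = /jg/.
V2 /u/ – V3 /i/: /jl/ — longest licit onset from the right is /l/, leaving /j/ as coda.
V3 /i/ – V4 /a/: cluster /sl/ — /sl/ is itself a permitted onset, so the whole cluster goes right; preceding coda = ∅.
So the parse is nijg.zruj.li.sla.
Mapping each syllable to C/V: /nijg/ → CVCC, /zruj/ → CCVC, /li/ → CV, /sla/ → CCV.

CVCC.CCVC.CV.CCV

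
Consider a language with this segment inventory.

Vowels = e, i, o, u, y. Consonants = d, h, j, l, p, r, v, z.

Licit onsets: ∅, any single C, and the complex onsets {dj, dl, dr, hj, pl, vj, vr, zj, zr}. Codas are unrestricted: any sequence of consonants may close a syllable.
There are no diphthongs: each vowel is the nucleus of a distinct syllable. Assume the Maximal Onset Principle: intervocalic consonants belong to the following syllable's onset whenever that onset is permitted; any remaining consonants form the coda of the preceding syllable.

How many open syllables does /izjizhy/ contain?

The vowels are i, i, y — 3 nuclei, so 3 syllables.
σ1/σ2 boundary: cluster /zj/ — /zj/ is itself a permitted onset, so the whole cluster goes right; preceding coda = ∅.
σ2/σ3 boundary: cluster /zh/ — the longest permitted-onset suffix is /h/; onset = /h/, preceding coda = /z/.
Putting it together: i.zjiz.hy.
Classifying each syllable: /i/ (open), /zjiz/ (closed), /hy/ (open).
Open syllables: 2.

2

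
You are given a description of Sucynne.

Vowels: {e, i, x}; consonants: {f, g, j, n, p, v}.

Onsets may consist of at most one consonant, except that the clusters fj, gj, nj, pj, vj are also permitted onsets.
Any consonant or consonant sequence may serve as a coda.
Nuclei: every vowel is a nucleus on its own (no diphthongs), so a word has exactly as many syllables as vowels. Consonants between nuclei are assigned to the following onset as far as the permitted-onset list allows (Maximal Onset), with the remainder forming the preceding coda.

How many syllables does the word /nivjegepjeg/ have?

Nuclei (vowels): i, e, e, e → 4 syllables.

4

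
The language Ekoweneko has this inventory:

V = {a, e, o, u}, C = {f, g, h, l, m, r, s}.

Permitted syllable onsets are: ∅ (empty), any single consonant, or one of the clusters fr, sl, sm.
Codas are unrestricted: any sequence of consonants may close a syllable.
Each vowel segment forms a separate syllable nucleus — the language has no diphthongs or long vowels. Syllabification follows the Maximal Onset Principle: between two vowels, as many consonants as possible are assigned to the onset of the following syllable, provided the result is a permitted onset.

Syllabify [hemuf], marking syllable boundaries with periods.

he.muf

Vowels present: e, u; each is a nucleus, giving 2 syllables.
σ1/σ2 boundary: /m/ is a single consonant, so it becomes the next onset.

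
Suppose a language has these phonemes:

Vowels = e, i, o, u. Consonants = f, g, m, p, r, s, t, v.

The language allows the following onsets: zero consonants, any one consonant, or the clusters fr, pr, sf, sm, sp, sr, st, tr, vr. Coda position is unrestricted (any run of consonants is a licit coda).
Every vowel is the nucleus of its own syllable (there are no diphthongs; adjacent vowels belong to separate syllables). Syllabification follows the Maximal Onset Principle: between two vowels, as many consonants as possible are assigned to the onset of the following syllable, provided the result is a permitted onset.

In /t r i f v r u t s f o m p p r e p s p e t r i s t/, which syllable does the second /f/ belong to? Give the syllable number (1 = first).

The vowels are i, u, o, e, e, i — 6 nuclei, so 6 syllables.
V1 /i/ – V2 /u/: /fvr/; trying suffixes from longest down, /vr/ is the first permitted one, so coda /f/ | onset /vr/.
V2 /u/ – V3 /o/: /tsf/ splits as /t/ + /sf/ (/sf/ is the longest suffix that is a licit onset).
V3 /o/ – V4 /e/: /mppr/ — longest licit onset from the right is /pr/, leaving /mp/ as coda.
V4 /e/ – V5 /e/: /psp/; trying suffixes from longest down, /sp/ is the first permitted one, so coda /p/ | onset /sp/.
V5 /e/ – V6 /i/: /tr/ is a licit onset in full, so it all attaches to the next syllable.
Syllabification: trif.vrut.sfomp.prep.spe.trist.
The second /f/ is in the onset of syllable 3 (/sfomp/).

3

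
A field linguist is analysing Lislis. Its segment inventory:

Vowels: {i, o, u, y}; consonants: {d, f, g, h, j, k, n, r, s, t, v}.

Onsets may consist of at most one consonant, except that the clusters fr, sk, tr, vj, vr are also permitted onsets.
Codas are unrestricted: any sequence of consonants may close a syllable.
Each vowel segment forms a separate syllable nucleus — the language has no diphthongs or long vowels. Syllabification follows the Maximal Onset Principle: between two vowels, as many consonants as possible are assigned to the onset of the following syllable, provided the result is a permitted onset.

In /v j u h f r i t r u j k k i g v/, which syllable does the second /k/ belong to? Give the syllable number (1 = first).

The vowels are u, i, u, i — 4 nuclei, so 4 syllables.
σ1/σ2 boundary: /hfr/ splits as /h/ + /fr/ (/fr/ is the longest suffix that is a licit onset).
σ2/σ3 boundary: /tr/ is a licit onset in full, so it all attaches to the next syllable.
σ3/σ4 boundary: cluster /jkk/ — the longest permitted-onset suffix is /k/; onset = /k/, preceding coda = /jk/.
So the parse is vjuh.fri.trujk.kigv.
The second /k/ is in the onset of syllable 4 (/kigv/).

4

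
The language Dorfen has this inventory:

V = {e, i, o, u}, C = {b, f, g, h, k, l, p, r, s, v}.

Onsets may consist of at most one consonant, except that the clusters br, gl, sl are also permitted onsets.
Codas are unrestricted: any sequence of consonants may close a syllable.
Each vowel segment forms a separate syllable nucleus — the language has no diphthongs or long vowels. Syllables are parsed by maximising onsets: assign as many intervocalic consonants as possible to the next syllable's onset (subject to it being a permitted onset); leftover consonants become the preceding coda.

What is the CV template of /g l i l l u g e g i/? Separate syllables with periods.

CCVC.CV.CV.CV

Nuclei (vowels): i, u, e, i → 4 syllables.
V1 /i/ – V2 /u/: /ll/ — longest licit onset from the right is /l/, leaving /l/ as coda.
V2 /u/ – V3 /e/: just /g/ — single C goes to the following onset.
V3 /e/ – V4 /i/: /g/ is a single consonant, so it becomes the next onset.
Syllabification: glil.lu.ge.gi.
Mapping each syllable to C/V: /glil/ → CCVC, /lu/ → CV, /ge/ → CV, /gi/ → CV.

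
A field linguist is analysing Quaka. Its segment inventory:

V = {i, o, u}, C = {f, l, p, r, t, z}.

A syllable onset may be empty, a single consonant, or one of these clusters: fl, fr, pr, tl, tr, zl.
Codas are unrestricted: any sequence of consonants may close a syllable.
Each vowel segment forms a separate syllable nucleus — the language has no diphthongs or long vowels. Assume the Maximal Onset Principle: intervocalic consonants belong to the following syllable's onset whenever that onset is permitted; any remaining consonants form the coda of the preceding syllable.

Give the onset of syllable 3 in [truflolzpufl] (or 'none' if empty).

p

Vowels present: u, o, u; each is a nucleus, giving 3 syllables.
V1 /u/ – V2 /o/: /fl/ — entire cluster is a permitted onset → onset /fl/, coda ∅.
V2 /o/ – V3 /u/: /lzp/; trying suffixes from longest down, /p/ is the first permitted one, so coda /lz/ | onset /p/.
Result: tru.flolz.pufl.
Syllable 3 is /pufl/: onset /p/, nucleus /u/, coda /fl/.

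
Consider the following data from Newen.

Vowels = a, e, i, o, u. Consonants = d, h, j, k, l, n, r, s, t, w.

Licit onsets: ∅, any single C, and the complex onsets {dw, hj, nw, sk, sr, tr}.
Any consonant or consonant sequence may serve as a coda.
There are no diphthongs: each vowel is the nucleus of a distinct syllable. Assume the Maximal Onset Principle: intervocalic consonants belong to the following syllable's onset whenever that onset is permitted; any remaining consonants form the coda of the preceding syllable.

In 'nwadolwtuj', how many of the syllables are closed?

Vowels present: a, o, u; each is a nucleus, giving 3 syllables.
Between /a/ (V1) and /o/ (V2): /d/ is a single consonant, so it becomes the next onset.
Between /o/ (V2) and /u/ (V3): /lwt/ — longest licit onset from the right is /t/, leaving /lw/ as coda.
Putting it together: nwa.dolw.tuj.
Classifying each syllable: /nwa/ (open), /dolw/ (closed), /tuj/ (closed).
Closed syllables: 2.

2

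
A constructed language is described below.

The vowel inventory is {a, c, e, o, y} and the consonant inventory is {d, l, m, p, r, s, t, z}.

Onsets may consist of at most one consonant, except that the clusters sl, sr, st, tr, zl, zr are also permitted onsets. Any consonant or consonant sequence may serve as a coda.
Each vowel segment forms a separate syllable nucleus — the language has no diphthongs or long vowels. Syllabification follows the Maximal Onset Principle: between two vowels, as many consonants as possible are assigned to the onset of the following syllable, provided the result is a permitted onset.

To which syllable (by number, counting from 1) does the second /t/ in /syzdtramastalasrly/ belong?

4

Vowels present: y, a, a, a, a, y; each is a nucleus, giving 6 syllables.
/y…a/ gap (V1→V2): /zdtr/; trying suffixes from longest down, /tr/ is the first permitted one, so coda /zd/ | onset /tr/.
/a…a/ gap (V2→V3): just /m/ — single C goes to the following onset.
/a…a/ gap (V3→V4): /st/ is a licit onset in full, so it all attaches to the next syllable.
/a…a/ gap (V4→V5): /l/ → onset of the next syllable (single consonants are always licit onsets).
/a…y/ gap (V5→V6): /srl/ — longest licit onset from the right is /l/, leaving /sr/ as coda.
Putting it together: syzd.tra.ma.sta.lasr.ly.
The second /t/ is in the onset of syllable 4 (/sta/).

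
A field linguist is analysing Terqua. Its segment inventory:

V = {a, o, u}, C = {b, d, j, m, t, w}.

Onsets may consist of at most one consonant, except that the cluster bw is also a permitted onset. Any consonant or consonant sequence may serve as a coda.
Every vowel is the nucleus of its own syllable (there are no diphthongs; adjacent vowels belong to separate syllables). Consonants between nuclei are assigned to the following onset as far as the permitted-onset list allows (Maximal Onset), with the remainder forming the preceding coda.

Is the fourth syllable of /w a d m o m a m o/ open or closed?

open

Vowels present: a, o, a, o; each is a nucleus, giving 4 syllables.
Between /a/ (V1) and /o/ (V2): cluster /dm/ — the longest permitted-onset suffix is /m/; onset = /m/, preceding coda = /d/.
Between /o/ (V2) and /a/ (V3): just /m/ — single C goes to the following onset.
Between /a/ (V3) and /o/ (V4): /m/ → onset of the next syllable (single consonants are always licit onsets).
Result: wad.mo.ma.mo.
Syllable 4 is /mo/; it ends in its nucleus with no coda, so it is open.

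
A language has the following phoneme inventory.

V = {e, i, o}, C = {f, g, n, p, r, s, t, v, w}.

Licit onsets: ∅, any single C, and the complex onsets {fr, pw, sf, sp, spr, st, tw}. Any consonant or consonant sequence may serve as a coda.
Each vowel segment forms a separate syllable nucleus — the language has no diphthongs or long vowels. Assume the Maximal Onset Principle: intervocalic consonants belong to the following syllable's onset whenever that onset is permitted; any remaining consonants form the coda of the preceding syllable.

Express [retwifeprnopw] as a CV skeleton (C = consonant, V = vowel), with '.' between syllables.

The vowels are e, i, e, o — 4 nuclei, so 4 syllables.
/e…i/ gap (V1→V2): cluster /tw/ — /tw/ is itself a permitted onset, so the whole cluster goes right; preceding coda = ∅.
/i…e/ gap (V2→V3): /f/ is a single consonant, so it becomes the next onset.
/e…o/ gap (V3→V4): /prn/ splits as /pr/ + /n/ (/n/ is the longest suffix that is a licit onset).
Putting it together: re.twi.fepr.nopw.
Mapping each syllable to C/V: /re/ → CV, /twi/ → CCV, /fepr/ → CVCC, /nopw/ → CVCC.

CV.CCV.CVCC.CVCC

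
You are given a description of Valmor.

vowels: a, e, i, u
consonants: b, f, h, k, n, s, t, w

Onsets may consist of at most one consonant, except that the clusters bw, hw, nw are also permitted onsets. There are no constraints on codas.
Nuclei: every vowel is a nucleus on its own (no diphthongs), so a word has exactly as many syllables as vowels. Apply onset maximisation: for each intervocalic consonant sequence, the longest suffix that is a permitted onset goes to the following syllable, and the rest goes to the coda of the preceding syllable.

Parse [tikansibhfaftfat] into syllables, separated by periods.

Vowels present: i, a, i, a, a; each is a nucleus, giving 5 syllables.
σ1/σ2 boundary: /k/ is a single consonant, so it becomes the next onset.
σ2/σ3 boundary: /ns/ splits as /n/ + /s/ (/s/ is the longest suffix that is a licit onset).
σ3/σ4 boundary: cluster /bhf/ — the longest permitted-onset suffix is /f/; onset = /f/, preceding coda = /bh/.
σ4/σ5 boundary: cluster /ftf/ — the longest permitted-onset suffix is /f/; onset = /f/, preceding coda = /ft/.

ti.kan.sibh.faft.fat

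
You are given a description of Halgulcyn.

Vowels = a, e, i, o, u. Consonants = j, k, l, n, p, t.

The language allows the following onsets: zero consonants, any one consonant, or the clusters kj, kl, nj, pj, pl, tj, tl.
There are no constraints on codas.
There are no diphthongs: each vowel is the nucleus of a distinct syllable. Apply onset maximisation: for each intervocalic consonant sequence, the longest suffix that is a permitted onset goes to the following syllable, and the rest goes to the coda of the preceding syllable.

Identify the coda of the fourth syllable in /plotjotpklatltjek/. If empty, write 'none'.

k

Vowels present: o, o, a, e; each is a nucleus, giving 4 syllables.
/o…o/ gap (V1→V2): /tj/ — entire cluster is a permitted onset → onset /tj/, coda ∅.
/o…a/ gap (V2→V3): /tpkl/; trying suffixes from longest down, /kl/ is the first permitted one, so coda /tp/ | onset /kl/.
/a…e/ gap (V3→V4): /tltj/ splits as /tl/ + /tj/ (/tj/ is the longest suffix that is a licit onset).
So the parse is plo.tjotp.klatl.tjek.
Syllable 4 is /tjek/: onset /tj/, nucleus /e/, coda /k/.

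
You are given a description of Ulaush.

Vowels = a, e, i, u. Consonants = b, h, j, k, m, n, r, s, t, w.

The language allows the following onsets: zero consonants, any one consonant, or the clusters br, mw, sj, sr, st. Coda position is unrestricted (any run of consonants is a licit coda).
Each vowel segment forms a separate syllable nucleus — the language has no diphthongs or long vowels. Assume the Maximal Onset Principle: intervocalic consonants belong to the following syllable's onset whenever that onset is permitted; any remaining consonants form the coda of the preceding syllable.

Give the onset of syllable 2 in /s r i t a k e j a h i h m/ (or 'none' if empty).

t

Nuclei (vowels): i, a, e, a, i → 5 syllables.
/i…a/ gap (V1→V2): /t/ is a single consonant, so it becomes the next onset.
/a…e/ gap (V2→V3): just /k/ — single C goes to the following onset.
/e…a/ gap (V3→V4): /j/ is a single consonant, so it becomes the next onset.
/a…i/ gap (V4→V5): just /h/ — single C goes to the following onset.
Result: sri.ta.ke.ja.hihm.
Syllable 2 is /ta/: onset /t/, nucleus /a/, coda ∅.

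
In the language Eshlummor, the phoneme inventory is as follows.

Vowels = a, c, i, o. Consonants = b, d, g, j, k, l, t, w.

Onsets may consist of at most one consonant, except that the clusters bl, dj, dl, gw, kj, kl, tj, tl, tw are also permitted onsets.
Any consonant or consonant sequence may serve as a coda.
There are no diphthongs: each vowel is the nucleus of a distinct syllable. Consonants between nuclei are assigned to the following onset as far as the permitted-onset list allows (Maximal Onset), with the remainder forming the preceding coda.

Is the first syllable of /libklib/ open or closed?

The vowels are i, i — 2 nuclei, so 2 syllables.
/i…i/ gap (V1→V2): /bkl/ splits as /b/ + /kl/ (/kl/ is the longest suffix that is a licit onset).
Putting it together: lib.klib.
Syllable 1 is /lib/ with coda /b/, so it is closed.

closed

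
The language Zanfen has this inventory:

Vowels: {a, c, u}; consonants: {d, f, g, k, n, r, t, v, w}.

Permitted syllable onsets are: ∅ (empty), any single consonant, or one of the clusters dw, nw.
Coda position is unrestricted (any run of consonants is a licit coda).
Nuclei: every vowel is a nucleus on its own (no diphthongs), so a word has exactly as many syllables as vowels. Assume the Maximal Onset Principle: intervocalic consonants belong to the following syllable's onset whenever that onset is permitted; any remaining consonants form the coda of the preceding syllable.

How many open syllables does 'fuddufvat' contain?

Vowels present: u, u, a; each is a nucleus, giving 3 syllables.
V1 /u/ – V2 /u/: /dd/ — longest licit onset from the right is /d/, leaving /d/ as coda.
V2 /u/ – V3 /a/: /fv/ splits as /f/ + /v/ (/v/ is the longest suffix that is a licit onset).
So the parse is fud.duf.vat.
Classifying each syllable: /fud/ (closed), /duf/ (closed), /vat/ (closed).
Open syllables: 0.

0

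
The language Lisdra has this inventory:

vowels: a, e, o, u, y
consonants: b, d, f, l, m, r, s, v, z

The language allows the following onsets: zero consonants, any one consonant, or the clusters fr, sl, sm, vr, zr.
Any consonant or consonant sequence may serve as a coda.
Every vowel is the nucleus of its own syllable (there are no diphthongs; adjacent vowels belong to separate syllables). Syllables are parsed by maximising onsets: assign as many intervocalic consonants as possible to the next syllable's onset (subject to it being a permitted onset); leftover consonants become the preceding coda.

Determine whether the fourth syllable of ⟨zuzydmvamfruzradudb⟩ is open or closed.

The vowels are u, y, a, u, a, u — 6 nuclei, so 6 syllables.
σ1/σ2 boundary: just /z/ — single C goes to the following onset.
σ2/σ3 boundary: /dmv/; trying suffixes from longest down, /v/ is the first permitted one, so coda /dm/ | onset /v/.
σ3/σ4 boundary: /mfr/ splits as /m/ + /fr/ (/fr/ is the longest suffix that is a licit onset).
σ4/σ5 boundary: /zr/ — entire cluster is a permitted onset → onset /zr/, coda ∅.
σ5/σ6 boundary: just /d/ — single C goes to the following onset.
Result: zu.zydm.vam.fru.zra.dudb.
Syllable 4 is /fru/; it ends in its nucleus with no coda, so it is open.

open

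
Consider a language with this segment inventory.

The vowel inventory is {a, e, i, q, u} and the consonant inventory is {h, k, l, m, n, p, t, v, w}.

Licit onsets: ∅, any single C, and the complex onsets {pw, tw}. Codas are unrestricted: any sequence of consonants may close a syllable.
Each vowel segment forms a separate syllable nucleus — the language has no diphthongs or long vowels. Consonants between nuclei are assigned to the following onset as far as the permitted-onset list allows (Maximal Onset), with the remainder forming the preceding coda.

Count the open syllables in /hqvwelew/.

1

Nuclei (vowels): q, e, e → 3 syllables.
Between /q/ (V1) and /e/ (V2): /vw/ — longest licit onset from the right is /w/, leaving /v/ as coda.
Between /e/ (V2) and /e/ (V3): just /l/ — single C goes to the following onset.
So the parse is hqv.we.lew.
Classifying each syllable: /hqv/ (closed), /we/ (open), /lew/ (closed).
Open syllables: 1.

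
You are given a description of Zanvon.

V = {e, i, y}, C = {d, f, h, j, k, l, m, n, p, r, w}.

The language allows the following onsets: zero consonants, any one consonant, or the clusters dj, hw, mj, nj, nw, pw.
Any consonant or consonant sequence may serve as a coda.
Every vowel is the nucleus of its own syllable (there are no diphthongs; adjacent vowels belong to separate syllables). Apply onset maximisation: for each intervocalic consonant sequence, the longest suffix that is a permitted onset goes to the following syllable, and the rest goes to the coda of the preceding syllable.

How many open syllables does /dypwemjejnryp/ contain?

2

The vowels are y, e, e, y — 4 nuclei, so 4 syllables.
σ1/σ2 boundary: /pw/ is a licit onset in full, so it all attaches to the next syllable.
σ2/σ3 boundary: /mj/ — entire cluster is a permitted onset → onset /mj/, coda ∅.
σ3/σ4 boundary: /jnr/; trying suffixes from longest down, /r/ is the first permitted one, so coda /jn/ | onset /r/.
So the parse is dy.pwe.mjejn.ryp.
Classifying each syllable: /dy/ (open), /pwe/ (open), /mjejn/ (closed), /ryp/ (closed).
Open syllables: 2.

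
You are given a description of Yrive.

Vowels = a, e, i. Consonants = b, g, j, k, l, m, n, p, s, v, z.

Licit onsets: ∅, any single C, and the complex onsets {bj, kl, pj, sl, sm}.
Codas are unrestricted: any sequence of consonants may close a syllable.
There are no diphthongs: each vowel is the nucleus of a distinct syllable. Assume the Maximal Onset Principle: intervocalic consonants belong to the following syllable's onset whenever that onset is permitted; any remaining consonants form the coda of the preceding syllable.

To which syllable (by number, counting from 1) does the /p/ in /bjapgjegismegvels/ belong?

Nuclei (vowels): a, e, i, e, e → 5 syllables.
/a…e/ gap (V1→V2): cluster /pgj/ — the longest permitted-onset suffix is /j/; onset = /j/, preceding coda = /pg/.
/e…i/ gap (V2→V3): /g/ → onset of the next syllable (single consonants are always licit onsets).
/i…e/ gap (V3→V4): /sm/ is a licit onset in full, so it all attaches to the next syllable.
/e…e/ gap (V4→V5): /gv/ — longest licit onset from the right is /v/, leaving /g/ as coda.
Putting it together: bjapg.je.gi.smeg.vels.
The /p/ is in the coda of syllable 1 (/bjapg/).

1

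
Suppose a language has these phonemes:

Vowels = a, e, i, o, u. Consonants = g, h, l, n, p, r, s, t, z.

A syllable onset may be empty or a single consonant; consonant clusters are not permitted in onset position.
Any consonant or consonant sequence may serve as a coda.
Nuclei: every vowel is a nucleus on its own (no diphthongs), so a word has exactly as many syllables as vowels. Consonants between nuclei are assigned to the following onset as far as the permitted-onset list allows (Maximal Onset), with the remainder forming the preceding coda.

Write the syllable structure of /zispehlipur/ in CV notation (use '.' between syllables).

CVC.CVC.CV.CVC

Vowels present: i, e, i, u; each is a nucleus, giving 4 syllables.
V1 /i/ – V2 /e/: /sp/; trying suffixes from longest down, /p/ is the first permitted one, so coda /s/ | onset /p/.
V2 /e/ – V3 /i/: cluster /hl/ — the longest permitted-onset suffix is /l/; onset = /l/, preceding coda = /h/.
V3 /i/ – V4 /u/: just /p/ — single C goes to the following onset.
Putting it together: zis.peh.li.pur.
Mapping each syllable to C/V: /zis/ → CVC, /peh/ → CVC, /li/ → CV, /pur/ → CVC.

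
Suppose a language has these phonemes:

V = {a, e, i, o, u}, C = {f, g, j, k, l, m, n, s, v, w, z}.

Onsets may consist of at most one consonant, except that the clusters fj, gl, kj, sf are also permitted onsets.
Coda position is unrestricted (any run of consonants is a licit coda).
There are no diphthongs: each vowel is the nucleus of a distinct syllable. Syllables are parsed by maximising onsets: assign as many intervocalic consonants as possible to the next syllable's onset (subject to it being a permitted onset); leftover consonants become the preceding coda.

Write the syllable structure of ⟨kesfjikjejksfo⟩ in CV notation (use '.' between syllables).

CVC.CCV.CCVCC.CCV

Nuclei (vowels): e, i, e, o → 4 syllables.
/e…i/ gap (V1→V2): cluster /sfj/ — the longest permitted-onset suffix is /fj/; onset = /fj/, preceding coda = /s/.
/i…e/ gap (V2→V3): cluster /kj/ — /kj/ is itself a permitted onset, so the whole cluster goes right; preceding coda = ∅.
/e…o/ gap (V3→V4): /jksf/ — longest licit onset from the right is /sf/, leaving /jk/ as coda.
Syllabification: kes.fji.kjejk.sfo.
Mapping each syllable to C/V: /kes/ → CVC, /fji/ → CCV, /kjejk/ → CCVCC, /sfo/ → CCV.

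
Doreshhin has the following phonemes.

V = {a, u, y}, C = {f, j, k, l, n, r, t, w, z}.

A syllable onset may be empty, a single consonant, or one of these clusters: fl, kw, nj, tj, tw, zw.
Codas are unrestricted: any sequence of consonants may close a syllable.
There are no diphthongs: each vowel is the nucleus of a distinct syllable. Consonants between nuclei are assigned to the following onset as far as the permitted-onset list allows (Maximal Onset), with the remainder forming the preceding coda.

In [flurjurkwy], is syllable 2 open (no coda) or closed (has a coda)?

Nuclei (vowels): u, u, y → 3 syllables.
/u…u/ gap (V1→V2): cluster /rj/ — the longest permitted-onset suffix is /j/; onset = /j/, preceding coda = /r/.
/u…y/ gap (V2→V3): /rkw/; trying suffixes from longest down, /kw/ is the first permitted one, so coda /r/ | onset /kw/.
Putting it together: flur.jur.kwy.
Syllable 2 is /jur/ with coda /r/, so it is closed.

closed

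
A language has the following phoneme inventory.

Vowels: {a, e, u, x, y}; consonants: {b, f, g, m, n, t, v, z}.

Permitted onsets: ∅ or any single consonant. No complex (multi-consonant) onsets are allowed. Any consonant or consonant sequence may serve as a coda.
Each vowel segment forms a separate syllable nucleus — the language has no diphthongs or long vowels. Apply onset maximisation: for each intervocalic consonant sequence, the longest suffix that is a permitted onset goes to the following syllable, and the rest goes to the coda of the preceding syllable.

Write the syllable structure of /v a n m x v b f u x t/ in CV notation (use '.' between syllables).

CVC.CVCC.CV.VC

Nuclei (vowels): a, x, u, x → 4 syllables.
/a…x/ gap (V1→V2): /nm/ — longest licit onset from the right is /m/, leaving /n/ as coda.
/x…u/ gap (V2→V3): /vbf/ — longest licit onset from the right is /f/, leaving /vb/ as coda.
/u…x/ gap (V3→V4): no consonants, so the boundary falls immediately after /u/.
Putting it together: van.mxvb.fu.xt.
Mapping each syllable to C/V: /van/ → CVC, /mxvb/ → CVCC, /fu/ → CV, /xt/ → VC.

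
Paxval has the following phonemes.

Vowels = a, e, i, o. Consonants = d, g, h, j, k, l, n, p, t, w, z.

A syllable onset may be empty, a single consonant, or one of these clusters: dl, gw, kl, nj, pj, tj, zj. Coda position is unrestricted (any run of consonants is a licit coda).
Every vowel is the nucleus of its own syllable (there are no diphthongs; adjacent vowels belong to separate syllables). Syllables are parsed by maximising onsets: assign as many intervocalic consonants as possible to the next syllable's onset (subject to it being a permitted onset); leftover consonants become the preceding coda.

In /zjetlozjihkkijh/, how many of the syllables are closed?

The vowels are e, o, i, i — 4 nuclei, so 4 syllables.
V1 /e/ – V2 /o/: /tl/ — longest licit onset from the right is /l/, leaving /t/ as coda.
V2 /o/ – V3 /i/: /zj/ is a licit onset in full, so it all attaches to the next syllable.
V3 /i/ – V4 /i/: cluster /hkk/ — the longest permitted-onset suffix is /k/; onset = /k/, preceding coda = /hk/.
Syllabification: zjet.lo.zjihk.kijh.
Classifying each syllable: /zjet/ (closed), /lo/ (open), /zjihk/ (closed), /kijh/ (closed).
Closed syllables: 3.

3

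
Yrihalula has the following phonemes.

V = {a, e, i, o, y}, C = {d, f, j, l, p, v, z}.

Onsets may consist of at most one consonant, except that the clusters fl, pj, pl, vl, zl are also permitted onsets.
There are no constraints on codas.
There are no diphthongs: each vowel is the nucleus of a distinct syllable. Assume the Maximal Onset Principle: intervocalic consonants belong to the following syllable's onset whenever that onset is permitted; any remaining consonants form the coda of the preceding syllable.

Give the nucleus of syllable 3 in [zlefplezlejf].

e

Vowels present: e, e, e; each is a nucleus, giving 3 syllables.
The third nucleus (vowel 3 from the left) is /e/.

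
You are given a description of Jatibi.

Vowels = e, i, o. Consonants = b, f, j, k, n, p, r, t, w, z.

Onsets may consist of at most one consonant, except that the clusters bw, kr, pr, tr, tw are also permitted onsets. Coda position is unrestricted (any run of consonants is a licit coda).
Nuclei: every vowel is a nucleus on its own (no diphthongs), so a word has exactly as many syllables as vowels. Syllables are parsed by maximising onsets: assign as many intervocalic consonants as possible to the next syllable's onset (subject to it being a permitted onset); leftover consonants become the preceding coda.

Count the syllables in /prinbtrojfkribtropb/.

Nuclei (vowels): i, o, i, o → 4 syllables.

4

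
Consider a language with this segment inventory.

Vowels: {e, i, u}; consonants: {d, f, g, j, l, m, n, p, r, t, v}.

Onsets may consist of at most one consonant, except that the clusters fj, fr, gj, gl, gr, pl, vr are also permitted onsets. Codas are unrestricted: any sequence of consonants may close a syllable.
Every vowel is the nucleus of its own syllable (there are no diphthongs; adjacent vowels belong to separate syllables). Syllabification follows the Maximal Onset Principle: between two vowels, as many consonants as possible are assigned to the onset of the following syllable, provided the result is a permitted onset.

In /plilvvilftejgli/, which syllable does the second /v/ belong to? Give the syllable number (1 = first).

2

The vowels are i, i, e, i — 4 nuclei, so 4 syllables.
Between /i/ (V1) and /i/ (V2): /lvv/ — longest licit onset from the right is /v/, leaving /lv/ as coda.
Between /i/ (V2) and /e/ (V3): /lft/ — longest licit onset from the right is /t/, leaving /lf/ as coda.
Between /e/ (V3) and /i/ (V4): /jgl/ splits as /j/ + /gl/ (/gl/ is the longest suffix that is a licit onset).
Syllabification: plilv.vilf.tej.gli.
The second /v/ is in the onset of syllable 2 (/vilf/).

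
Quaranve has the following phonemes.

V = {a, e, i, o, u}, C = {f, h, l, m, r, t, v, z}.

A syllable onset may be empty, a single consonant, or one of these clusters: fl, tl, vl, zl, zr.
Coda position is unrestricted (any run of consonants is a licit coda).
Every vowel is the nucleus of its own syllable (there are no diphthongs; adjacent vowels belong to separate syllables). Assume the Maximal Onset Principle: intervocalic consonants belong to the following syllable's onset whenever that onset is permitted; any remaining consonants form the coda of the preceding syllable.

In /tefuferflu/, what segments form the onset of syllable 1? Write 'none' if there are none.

t

The vowels are e, u, e, u — 4 nuclei, so 4 syllables.
/e…u/ gap (V1→V2): /f/ is a single consonant, so it becomes the next onset.
/u…e/ gap (V2→V3): /f/ is a single consonant, so it becomes the next onset.
/e…u/ gap (V3→V4): cluster /rfl/ — the longest permitted-onset suffix is /fl/; onset = /fl/, preceding coda = /r/.
So the parse is te.fu.fer.flu.
Syllable 1 is /te/: onset /t/, nucleus /e/, coda ∅.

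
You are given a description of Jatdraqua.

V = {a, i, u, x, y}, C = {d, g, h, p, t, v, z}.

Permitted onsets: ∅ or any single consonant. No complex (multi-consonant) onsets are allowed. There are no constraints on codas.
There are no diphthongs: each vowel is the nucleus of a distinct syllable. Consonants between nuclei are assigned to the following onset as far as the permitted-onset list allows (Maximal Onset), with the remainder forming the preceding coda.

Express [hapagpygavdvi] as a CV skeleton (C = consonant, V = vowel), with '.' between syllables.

Vowels present: a, a, y, a, i; each is a nucleus, giving 5 syllables.
/a…a/ gap (V1→V2): just /p/ — single C goes to the following onset.
/a…y/ gap (V2→V3): cluster /gp/ — the longest permitted-onset suffix is /p/; onset = /p/, preceding coda = /g/.
/y…a/ gap (V3→V4): just /g/ — single C goes to the following onset.
/a…i/ gap (V4→V5): cluster /vdv/ — the longest permitted-onset suffix is /v/; onset = /v/, preceding coda = /vd/.
Syllabification: ha.pag.py.gavd.vi.
Mapping each syllable to C/V: /ha/ → CV, /pag/ → CVC, /py/ → CV, /gavd/ → CVCC, /vi/ → CV.

CV.CVC.CV.CVCC.CV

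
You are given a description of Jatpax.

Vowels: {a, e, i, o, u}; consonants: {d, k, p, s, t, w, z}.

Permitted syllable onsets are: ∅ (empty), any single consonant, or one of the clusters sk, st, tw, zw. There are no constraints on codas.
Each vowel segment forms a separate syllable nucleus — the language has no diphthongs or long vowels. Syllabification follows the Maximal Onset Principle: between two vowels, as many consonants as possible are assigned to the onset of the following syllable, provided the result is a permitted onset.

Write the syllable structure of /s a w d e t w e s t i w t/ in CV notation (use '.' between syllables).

The vowels are a, e, e, i — 4 nuclei, so 4 syllables.
σ1/σ2 boundary: cluster /wd/ — the longest permitted-onset suffix is /d/; onset = /d/, preceding coda = /w/.
σ2/σ3 boundary: cluster /tw/ — /tw/ is itself a permitted onset, so the whole cluster goes right; preceding coda = ∅.
σ3/σ4 boundary: cluster /st/ — /st/ is itself a permitted onset, so the whole cluster goes right; preceding coda = ∅.
Putting it together: saw.de.twe.stiwt.
Mapping each syllable to C/V: /saw/ → CVC, /de/ → CV, /twe/ → CCV, /stiwt/ → CCVCC.

CVC.CV.CCV.CCVCC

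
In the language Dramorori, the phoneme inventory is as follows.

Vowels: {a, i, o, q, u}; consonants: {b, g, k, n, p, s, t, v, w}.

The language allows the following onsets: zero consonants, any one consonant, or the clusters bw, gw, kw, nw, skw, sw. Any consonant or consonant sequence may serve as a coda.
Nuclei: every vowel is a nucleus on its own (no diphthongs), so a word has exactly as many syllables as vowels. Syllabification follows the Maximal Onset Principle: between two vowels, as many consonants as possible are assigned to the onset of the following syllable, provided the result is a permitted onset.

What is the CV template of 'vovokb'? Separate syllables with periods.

The vowels are o, o — 2 nuclei, so 2 syllables.
Between /o/ (V1) and /o/ (V2): /v/ is a single consonant, so it becomes the next onset.
So the parse is vo.vokb.
Mapping each syllable to C/V: /vo/ → CV, /vokb/ → CVCC.

CV.CVCC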